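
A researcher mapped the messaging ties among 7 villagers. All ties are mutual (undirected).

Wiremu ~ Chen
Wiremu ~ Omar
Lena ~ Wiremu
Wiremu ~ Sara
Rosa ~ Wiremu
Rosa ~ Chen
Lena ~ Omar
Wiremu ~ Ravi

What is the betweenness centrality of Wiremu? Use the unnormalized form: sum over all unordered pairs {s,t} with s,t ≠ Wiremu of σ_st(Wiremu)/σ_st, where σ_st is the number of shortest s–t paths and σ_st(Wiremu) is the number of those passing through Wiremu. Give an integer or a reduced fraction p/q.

13

Pairs whose geodesics pass through Wiremu — Rosa–Lena: 1; Rosa–Omar: 1; Rosa–Ravi: 1; Rosa–Sara: 1; Lena–Ravi: 1; Lena–Sara: 1; Lena–Chen: 1; Omar–Ravi: 1; Omar–Sara: 1; Omar–Chen: 1; Ravi–Sara: 1; Ravi–Chen: 1; Sara–Chen: 1.
All other pairs contribute 0.
Summing the contributions gives betweenness(Wiremu) = 13.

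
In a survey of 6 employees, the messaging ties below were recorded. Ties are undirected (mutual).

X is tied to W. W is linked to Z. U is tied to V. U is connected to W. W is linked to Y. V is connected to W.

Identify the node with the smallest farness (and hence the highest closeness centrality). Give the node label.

Farness (sum of distances to all others) for each node — U:8, V:8, W:5, X:9, Y:9, Z:9.
The smallest farness is 5, for W, so W has the highest closeness.

W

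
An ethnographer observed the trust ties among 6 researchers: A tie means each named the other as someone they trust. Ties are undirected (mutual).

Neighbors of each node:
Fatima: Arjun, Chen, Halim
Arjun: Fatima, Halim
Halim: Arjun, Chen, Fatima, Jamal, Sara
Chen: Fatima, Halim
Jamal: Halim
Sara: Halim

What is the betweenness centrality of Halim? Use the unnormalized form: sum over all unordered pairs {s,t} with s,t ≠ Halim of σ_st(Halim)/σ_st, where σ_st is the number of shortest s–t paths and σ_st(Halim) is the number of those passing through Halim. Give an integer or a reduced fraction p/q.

15/2

Pairs whose geodesics pass through Halim — Chen–Arjun: 1/2; Chen–Sara: 1; Chen–Jamal: 1; Arjun–Sara: 1; Arjun–Jamal: 1; Fatima–Sara: 1; Fatima–Jamal: 1; Sara–Jamal: 1.
All other pairs contribute 0.
Summing the contributions gives betweenness(Halim) = 15/2.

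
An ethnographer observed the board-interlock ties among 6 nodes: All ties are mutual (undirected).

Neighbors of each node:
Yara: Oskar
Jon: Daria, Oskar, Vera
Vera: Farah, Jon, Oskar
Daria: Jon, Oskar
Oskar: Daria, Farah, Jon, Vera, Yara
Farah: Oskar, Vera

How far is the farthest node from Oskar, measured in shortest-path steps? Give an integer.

1

Distances from Oskar: Daria:1, Farah:1, Jon:1, Vera:1, Yara:1.
The largest is 1 (to Daria, Yara, Farah, Vera, and Jon), so the eccentricity of Oskar is 1.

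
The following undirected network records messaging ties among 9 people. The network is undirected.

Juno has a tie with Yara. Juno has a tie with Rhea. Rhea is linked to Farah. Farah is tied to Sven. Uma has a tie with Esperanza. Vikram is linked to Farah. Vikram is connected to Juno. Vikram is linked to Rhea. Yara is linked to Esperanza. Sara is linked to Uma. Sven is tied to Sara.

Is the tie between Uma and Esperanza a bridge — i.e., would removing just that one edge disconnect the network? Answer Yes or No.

Even without that edge, Uma still reaches Esperanza via Uma – Sara – Sven – Farah – Rhea – Juno – Yara – Esperanza, so the network stays connected. Not a bridge.

No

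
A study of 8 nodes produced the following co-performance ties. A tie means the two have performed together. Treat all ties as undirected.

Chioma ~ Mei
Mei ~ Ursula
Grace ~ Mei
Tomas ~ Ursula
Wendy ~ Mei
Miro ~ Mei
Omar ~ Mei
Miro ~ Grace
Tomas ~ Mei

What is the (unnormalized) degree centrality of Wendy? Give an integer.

Wendy is directly tied to Mei. That is 1 neighbor, so the degree of Wendy is 1.

1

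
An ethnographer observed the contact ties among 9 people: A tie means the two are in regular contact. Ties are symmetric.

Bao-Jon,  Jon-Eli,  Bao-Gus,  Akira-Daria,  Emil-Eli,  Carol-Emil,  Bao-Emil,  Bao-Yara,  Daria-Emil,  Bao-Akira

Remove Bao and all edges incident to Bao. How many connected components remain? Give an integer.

3

Without Bao, the remaining ties split the others into: {Akira, Carol, Daria, Eli, Emil, Jon}; {Gus}; {Yara}.
That's 3 separate components.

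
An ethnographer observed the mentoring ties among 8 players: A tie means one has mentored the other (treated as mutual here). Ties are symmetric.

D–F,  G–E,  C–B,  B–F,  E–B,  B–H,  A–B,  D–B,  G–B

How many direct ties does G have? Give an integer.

G is directly tied to B and E. That is 2 neighbors, so the degree of G is 2.

2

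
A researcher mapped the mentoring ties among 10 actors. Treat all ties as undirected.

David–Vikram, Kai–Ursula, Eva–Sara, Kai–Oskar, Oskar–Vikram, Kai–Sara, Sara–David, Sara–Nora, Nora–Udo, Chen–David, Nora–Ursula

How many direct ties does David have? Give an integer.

David is directly tied to Chen, Sara, and Vikram. That is 3 neighbors, so the degree of David is 3.

3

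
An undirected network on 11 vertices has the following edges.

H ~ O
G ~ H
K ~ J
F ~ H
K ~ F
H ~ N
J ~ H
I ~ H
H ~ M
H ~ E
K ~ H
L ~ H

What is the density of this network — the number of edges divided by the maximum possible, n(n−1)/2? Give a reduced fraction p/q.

There are 12 edges and 11 nodes, so the maximum possible is C(11,2) = 55.
Density = 12/55.

12/55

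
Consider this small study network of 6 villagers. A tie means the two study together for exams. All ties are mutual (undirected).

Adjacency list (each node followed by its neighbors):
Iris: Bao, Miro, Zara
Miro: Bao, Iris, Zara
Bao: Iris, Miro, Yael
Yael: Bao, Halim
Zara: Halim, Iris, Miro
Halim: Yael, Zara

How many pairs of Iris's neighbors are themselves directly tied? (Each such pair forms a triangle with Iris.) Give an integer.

2

Iris's neighbors: Bao, Miro, and Zara.
Neighbor pairs that are themselves tied: Iris–Bao–Miro; Iris–Miro–Zara. Each forms one triangle with Iris, for 2 in total.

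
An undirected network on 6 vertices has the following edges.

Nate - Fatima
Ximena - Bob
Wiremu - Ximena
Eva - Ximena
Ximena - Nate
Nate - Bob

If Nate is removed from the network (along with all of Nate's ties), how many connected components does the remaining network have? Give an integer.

2

Without Nate, the remaining ties split the others into: {Bob, Eva, Wiremu, Ximena}; {Fatima}.
That's 2 separate components.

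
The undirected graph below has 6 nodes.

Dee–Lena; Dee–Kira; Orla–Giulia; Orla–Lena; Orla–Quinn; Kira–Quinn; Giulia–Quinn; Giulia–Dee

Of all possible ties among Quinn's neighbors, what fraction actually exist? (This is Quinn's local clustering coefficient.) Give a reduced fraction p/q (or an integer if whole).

Quinn's neighbors: Giulia, Kira, and Orla (k = 3).
Possible neighbor pairs: C(3,2) = 3. Edges among them: Giulia–Orla → e = 1.
Clustering(Quinn) = 1/3.

1/3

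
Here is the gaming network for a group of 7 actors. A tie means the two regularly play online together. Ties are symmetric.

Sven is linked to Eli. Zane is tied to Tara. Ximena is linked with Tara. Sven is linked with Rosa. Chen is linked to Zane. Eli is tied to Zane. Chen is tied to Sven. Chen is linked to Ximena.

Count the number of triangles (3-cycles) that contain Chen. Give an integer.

Chen's neighbors are Sven, Ximena, and Zane, but none of them are tied to each other, so no triangle contains Chen.

0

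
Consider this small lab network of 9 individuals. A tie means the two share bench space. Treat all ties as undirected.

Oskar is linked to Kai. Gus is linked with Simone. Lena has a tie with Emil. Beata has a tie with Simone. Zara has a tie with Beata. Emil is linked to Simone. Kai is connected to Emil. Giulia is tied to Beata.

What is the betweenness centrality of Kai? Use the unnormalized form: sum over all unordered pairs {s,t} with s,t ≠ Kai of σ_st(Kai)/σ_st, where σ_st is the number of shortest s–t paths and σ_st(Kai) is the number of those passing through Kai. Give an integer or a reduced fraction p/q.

7

Pairs whose geodesics pass through Kai — Gus–Oskar: 1; Simone–Oskar: 1; Oskar–Beata: 1; Oskar–Emil: 1; Oskar–Zara: 1; Oskar–Giulia: 1; Oskar–Lena: 1.
All other pairs contribute 0.
Summing the contributions gives betweenness(Kai) = 7.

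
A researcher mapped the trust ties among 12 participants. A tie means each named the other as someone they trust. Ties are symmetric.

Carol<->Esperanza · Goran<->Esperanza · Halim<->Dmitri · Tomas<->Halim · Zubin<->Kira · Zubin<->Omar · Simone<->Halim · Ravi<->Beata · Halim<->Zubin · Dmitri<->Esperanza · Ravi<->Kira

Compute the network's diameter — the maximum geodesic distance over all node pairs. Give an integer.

Eccentricity of each node (its greatest distance to any other): Beata:7, Carol:7, Dmitri:5, Esperanza:6, Goran:7, Halim:4, Kira:5, Omar:5, Ravi:6, Simone:5, Tomas:5, Zubin:4.
The maximum eccentricity is 7, realized for instance by the pair Beata–Goran via Beata – Ravi – Kira – Zubin – Halim – Dmitri – Esperanza – Goran. So the diameter is 7.

7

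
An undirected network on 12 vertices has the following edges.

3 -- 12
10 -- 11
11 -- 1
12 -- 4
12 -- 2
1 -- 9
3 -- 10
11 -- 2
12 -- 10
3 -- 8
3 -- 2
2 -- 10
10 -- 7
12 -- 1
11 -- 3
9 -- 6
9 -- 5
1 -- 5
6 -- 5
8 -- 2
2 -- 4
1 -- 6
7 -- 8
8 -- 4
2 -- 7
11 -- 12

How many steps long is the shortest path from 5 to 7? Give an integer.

One shortest route is 5 – 1 – 11 – 10 – 7, which uses 4 edges, and at distance 3 from 5 we only reach {2, 3, 4, 10}, which does not include 7. So d(5,7) = 4.

4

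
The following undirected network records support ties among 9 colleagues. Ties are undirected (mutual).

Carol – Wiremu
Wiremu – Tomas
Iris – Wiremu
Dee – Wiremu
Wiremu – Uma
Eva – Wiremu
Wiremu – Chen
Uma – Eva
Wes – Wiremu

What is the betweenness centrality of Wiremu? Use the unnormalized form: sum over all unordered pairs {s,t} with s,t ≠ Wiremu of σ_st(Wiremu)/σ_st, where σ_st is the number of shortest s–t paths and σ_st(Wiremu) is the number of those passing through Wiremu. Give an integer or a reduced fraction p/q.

Pairs whose geodesics pass through Wiremu — Carol–Wes: 1; Carol–Tomas: 1; Carol–Uma: 1; Carol–Dee: 1; Carol–Eva: 1; Carol–Iris: 1; Carol–Chen: 1; Wes–Tomas: 1; Wes–Uma: 1; Wes–Dee: 1; Wes–Eva: 1; Wes–Iris: 1; Wes–Chen: 1; Tomas–Uma: 1 … (+13 more pairs).
All other pairs contribute 0.
Summing the contributions gives betweenness(Wiremu) = 27.

27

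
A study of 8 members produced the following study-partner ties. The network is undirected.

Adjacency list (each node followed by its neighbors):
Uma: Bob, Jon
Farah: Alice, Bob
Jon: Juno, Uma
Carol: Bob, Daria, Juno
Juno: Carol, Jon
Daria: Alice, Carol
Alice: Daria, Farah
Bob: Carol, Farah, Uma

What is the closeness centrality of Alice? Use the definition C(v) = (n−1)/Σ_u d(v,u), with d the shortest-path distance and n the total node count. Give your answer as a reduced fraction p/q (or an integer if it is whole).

7/16

Distances from Alice: Bob:2, Carol:2, Daria:1, Farah:1, Jon:4, Juno:3, Uma:3. Sum = 16.
n = 8, so closeness = 7/16.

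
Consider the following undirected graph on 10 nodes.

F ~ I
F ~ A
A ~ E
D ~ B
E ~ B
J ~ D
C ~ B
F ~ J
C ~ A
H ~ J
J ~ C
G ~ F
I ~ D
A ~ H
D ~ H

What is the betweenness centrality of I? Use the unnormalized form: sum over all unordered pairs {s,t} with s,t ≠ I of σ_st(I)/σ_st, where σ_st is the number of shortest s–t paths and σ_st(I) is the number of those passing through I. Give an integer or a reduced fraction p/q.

Pairs whose geodesics pass through I — D–G: 1/2; D–F: 1/2; G–B: 1/5; B–F: 1/5.
All other pairs contribute 0.
Summing the contributions gives betweenness(I) = 7/5.

7/5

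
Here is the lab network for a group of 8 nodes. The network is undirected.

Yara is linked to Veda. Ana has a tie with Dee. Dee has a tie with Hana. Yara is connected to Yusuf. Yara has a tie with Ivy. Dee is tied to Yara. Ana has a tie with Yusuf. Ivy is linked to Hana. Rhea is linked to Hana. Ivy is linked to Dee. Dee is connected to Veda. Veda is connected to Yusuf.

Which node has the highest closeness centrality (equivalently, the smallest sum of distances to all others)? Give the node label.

Dee

Farness (sum of distances to all others) for each node — Ana:13, Dee:9, Hana:12, Ivy:11, Rhea:18, Veda:12, Yara:11, Yusuf:14.
The smallest farness is 9, for Dee, so Dee has the highest closeness.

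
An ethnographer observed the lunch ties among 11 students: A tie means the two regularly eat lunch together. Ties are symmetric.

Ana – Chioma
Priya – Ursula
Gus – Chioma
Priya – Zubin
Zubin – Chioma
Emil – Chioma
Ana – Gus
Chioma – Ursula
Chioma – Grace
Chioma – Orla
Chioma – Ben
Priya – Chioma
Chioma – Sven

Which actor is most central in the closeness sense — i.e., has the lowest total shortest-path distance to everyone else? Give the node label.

Chioma

Farness (sum of distances to all others) for each node — Ana:18, Ben:19, Chioma:10, Emil:19, Grace:19, Gus:18, Orla:19, Priya:17, Sven:19, Ursula:18, Zubin:18.
The smallest farness is 10, for Chioma, so Chioma has the highest closeness.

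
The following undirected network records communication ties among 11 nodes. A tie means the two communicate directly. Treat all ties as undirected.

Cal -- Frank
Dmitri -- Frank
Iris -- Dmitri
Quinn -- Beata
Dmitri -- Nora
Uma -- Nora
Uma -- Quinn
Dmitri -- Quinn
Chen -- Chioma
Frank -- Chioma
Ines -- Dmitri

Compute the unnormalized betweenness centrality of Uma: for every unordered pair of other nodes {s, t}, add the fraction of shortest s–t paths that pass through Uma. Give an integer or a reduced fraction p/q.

1

Pairs whose geodesics pass through Uma — Quinn–Nora: 1/2; Beata–Nora: 1/2.
All other pairs contribute 0.
Summing the contributions gives betweenness(Uma) = 1.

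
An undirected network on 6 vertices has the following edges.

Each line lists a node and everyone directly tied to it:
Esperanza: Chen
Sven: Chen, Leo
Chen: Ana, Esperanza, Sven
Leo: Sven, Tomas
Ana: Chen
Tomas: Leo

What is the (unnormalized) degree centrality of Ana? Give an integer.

Ana is directly tied to Chen. That is 1 neighbor, so the degree of Ana is 1.

1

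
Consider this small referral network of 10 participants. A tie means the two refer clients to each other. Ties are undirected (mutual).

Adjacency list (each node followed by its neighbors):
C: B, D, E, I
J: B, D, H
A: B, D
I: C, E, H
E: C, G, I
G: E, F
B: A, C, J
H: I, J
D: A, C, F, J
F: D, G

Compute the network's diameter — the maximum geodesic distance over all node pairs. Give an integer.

Eccentricity of each node (its greatest distance to any other): A:3, B:3, C:2, D:2, E:3, F:3, G:3, H:3, I:3, J:3.
The maximum eccentricity is 3, realized for instance by the pair E–A via E – C – D – A. So the diameter is 3.

3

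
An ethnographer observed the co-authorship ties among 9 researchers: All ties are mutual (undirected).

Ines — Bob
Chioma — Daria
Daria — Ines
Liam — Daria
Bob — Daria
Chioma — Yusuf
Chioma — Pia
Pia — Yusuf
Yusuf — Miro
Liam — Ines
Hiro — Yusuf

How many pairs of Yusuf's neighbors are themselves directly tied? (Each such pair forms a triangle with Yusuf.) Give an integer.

1

Yusuf's neighbors: Chioma, Hiro, Miro, and Pia.
Neighbor pairs that are themselves tied: Yusuf–Chioma–Pia. Each forms one triangle with Yusuf, for 1 in total.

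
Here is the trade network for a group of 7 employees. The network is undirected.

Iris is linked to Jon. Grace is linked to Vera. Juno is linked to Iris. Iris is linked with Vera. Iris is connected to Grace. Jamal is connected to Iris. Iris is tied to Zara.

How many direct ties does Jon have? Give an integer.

Jon is directly tied to Iris. That is 1 neighbor, so the degree of Jon is 1.

1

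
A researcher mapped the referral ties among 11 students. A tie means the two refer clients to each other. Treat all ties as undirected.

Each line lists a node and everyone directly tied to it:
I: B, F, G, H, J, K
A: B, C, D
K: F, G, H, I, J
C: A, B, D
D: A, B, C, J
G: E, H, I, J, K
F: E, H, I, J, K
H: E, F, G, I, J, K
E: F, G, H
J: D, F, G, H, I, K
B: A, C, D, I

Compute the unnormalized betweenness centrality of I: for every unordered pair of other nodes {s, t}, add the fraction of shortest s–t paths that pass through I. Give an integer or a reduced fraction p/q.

107/10

Pairs whose geodesics pass through I — G–F: 1/5; G–C: 1/2; G–B: 1; G–A: 1/2; F–C: 1/2; F–B: 1; F–A: 1/2; J–B: 1/2; E–C: 3/6; E–B: 3/3; E–A: 3/6; K–C: 1/2; K–B: 1; K–A: 1/2 … (+3 more pairs).
All other pairs contribute 0.
Summing the contributions gives betweenness(I) = 107/10.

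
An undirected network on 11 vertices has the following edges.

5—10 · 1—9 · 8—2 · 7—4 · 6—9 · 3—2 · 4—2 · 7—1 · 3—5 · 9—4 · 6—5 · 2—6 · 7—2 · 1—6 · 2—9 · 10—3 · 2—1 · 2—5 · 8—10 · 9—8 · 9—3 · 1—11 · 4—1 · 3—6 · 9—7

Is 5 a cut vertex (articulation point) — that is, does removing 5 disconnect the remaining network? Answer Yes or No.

Even without 5, every remaining node can still reach every other (the residual graph is connected), so 5 is not a cut vertex.

No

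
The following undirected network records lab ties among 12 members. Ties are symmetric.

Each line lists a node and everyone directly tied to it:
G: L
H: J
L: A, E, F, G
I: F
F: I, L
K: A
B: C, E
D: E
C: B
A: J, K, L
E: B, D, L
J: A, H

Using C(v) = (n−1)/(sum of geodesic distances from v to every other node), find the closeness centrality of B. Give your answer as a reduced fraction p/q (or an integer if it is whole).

Distances from B: A:3, C:1, D:2, E:1, F:3, G:3, H:5, I:4, J:4, K:4, L:2. Sum = 32.
n = 12, so closeness = 11/32.

11/32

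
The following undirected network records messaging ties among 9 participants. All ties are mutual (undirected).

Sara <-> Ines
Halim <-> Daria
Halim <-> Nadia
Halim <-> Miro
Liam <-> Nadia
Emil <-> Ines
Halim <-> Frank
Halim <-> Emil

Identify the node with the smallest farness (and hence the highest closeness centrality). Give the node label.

Farness (sum of distances to all others) for each node — Daria:19, Emil:15, Frank:19, Halim:12, Ines:20, Liam:24, Miro:19, Nadia:17, Sara:27.
The smallest farness is 12, for Halim, so Halim has the highest closeness.

Halim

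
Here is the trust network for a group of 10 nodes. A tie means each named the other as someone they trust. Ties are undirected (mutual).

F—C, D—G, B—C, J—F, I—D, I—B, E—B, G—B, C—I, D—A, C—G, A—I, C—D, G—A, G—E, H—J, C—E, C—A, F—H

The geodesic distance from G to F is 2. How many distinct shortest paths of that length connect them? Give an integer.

The shortest distance is 2, and the only length-2 path is G–C–F. So there is exactly 1 shortest path.

1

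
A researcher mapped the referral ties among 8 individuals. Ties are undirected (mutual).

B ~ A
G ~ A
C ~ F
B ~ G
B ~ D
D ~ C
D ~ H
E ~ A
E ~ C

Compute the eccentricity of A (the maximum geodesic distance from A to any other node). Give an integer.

3

Distances from A: B:1, C:2, D:2, E:1, F:3, G:1, H:3.
The largest is 3 (to H and F), so the eccentricity of A is 3.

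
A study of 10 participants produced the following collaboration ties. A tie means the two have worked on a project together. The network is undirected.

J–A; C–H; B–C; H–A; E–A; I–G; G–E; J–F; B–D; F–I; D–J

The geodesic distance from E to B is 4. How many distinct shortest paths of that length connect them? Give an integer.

The shortest distance is 4. The length-4 paths are: E–A–J–D–B; E–A–H–C–B.
That gives 2 distinct shortest paths.

2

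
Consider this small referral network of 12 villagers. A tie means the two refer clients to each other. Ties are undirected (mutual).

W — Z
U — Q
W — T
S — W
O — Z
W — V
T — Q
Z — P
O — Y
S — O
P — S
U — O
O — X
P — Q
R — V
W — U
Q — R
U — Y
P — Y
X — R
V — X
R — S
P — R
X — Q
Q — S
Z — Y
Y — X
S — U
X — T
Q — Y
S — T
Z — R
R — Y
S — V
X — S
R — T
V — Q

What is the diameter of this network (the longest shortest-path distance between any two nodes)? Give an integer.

Eccentricity of each node (its greatest distance to any other): O:2, P:2, Q:2, R:2, S:2, T:2, U:2, V:2, W:2, X:2, Y:2, Z:2.
The maximum eccentricity is 2, realized for instance by the pair T–Z via T – R – Z. So the diameter is 2.

2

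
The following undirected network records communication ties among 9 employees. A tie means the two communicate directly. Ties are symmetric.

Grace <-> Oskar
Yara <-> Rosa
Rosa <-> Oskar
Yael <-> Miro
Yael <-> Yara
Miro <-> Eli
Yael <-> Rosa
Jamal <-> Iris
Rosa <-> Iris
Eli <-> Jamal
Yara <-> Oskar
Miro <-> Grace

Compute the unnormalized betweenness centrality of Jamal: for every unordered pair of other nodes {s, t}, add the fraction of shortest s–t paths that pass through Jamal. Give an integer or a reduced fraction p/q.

Pairs whose geodesics pass through Jamal — Rosa–Eli: 1/2; Miro–Iris: 1/2; Eli–Iris: 1.
All other pairs contribute 0.
Summing the contributions gives betweenness(Jamal) = 2.

2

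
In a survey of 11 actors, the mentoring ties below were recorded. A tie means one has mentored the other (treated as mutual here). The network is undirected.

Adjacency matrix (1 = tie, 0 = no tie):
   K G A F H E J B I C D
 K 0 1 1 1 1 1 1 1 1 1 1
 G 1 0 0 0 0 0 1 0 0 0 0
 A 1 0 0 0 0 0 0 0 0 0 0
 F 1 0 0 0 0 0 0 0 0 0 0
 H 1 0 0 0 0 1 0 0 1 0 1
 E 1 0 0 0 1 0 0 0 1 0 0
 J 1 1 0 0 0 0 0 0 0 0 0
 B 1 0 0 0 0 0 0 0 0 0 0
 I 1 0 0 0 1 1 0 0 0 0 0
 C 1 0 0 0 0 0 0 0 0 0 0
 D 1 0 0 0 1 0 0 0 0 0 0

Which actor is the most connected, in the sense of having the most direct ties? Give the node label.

K

Degrees — A:1, B:1, C:1, D:2, E:3, F:1, G:2, H:4, I:3, J:2, K:10.
The maximum is 10, attained only by K.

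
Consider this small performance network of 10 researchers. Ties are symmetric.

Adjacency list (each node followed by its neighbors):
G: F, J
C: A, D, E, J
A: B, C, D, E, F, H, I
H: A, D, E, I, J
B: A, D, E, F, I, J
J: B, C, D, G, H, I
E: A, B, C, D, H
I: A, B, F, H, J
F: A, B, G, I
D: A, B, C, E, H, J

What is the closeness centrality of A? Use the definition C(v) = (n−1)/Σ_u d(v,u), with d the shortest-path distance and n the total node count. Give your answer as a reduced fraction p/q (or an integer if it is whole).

9/11

Distances from A: B:1, C:1, D:1, E:1, F:1, G:2, H:1, I:1, J:2. Sum = 11.
n = 10, so closeness = 9/11.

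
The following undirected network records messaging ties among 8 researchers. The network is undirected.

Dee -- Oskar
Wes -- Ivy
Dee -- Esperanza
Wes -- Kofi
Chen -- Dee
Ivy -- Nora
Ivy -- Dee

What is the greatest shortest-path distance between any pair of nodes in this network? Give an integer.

Eccentricity of each node (its greatest distance to any other): Chen:4, Dee:3, Esperanza:4, Ivy:2, Kofi:4, Nora:3, Oskar:4, Wes:3.
The maximum eccentricity is 4, realized for instance by the pair Chen–Kofi via Chen – Dee – Ivy – Wes – Kofi. So the diameter is 4.

4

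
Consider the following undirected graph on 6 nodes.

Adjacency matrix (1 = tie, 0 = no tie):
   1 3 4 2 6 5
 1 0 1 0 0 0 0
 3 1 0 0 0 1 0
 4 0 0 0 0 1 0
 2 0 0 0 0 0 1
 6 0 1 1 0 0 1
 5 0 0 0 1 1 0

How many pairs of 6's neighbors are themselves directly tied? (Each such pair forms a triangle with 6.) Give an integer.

0

6's neighbors are 3, 4, and 5, but none of them are tied to each other, so no triangle contains 6.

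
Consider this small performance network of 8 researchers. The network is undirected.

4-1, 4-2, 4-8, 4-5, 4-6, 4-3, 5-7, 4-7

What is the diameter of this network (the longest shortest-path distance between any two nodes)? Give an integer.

2

Eccentricity of each node (its greatest distance to any other): 1:2, 2:2, 3:2, 4:1, 5:2, 6:2, 7:2, 8:2.
The maximum eccentricity is 2, realized for instance by the pair 8–3 via 8 – 4 – 3. So the diameter is 2.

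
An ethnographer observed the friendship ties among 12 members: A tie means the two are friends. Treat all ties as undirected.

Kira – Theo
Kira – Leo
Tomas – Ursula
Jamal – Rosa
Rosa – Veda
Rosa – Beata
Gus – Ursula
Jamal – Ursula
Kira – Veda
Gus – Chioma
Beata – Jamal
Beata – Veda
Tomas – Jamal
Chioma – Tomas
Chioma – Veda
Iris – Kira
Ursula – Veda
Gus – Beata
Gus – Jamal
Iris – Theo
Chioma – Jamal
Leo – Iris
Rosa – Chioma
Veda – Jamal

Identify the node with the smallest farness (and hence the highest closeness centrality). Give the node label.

Veda

Farness (sum of distances to all others) for each node — Beata:21, Chioma:20, Gus:25, Iris:28, Jamal:18, Kira:20, Leo:29, Rosa:21, Theo:29, Tomas:26, Ursula:21, Veda:16.
The smallest farness is 16, for Veda, so Veda has the highest closeness.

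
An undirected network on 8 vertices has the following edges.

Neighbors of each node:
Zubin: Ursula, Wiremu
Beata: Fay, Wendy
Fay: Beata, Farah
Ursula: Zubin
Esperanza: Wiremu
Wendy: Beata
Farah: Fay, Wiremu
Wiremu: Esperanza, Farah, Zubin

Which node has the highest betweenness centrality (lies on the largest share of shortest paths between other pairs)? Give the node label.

Wiremu

Unnormalized betweenness of each node: Beata:6, Esperanza:0, Farah:12, Fay:10, Ursula:0, Wendy:0, Wiremu:14, Zubin:6.
Wiremu has the largest value, 14, making it the main broker — the node through which the most shortest paths run.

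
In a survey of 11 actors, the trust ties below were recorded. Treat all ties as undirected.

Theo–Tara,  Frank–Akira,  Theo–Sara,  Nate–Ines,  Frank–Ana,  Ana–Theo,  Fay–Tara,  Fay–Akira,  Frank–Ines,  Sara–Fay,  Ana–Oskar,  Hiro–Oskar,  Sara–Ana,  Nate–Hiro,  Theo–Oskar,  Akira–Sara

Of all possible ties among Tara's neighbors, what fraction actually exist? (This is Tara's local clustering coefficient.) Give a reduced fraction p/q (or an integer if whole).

0

Tara's neighbors: Fay and Theo (k = 2).
Possible neighbor pairs: C(2,2) = 1. Edges among them: none → e = 0.
Clustering(Tara) = 0/1.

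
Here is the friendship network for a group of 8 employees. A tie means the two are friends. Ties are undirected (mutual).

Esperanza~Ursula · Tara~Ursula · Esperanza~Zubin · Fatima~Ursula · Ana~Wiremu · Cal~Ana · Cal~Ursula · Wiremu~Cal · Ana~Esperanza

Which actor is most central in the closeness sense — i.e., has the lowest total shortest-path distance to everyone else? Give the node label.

Farness (sum of distances to all others) for each node — Ana:13, Cal:12, Esperanza:11, Fatima:16, Tara:16, Ursula:10, Wiremu:15, Zubin:17.
The smallest farness is 10, for Ursula, so Ursula has the highest closeness.

Ursula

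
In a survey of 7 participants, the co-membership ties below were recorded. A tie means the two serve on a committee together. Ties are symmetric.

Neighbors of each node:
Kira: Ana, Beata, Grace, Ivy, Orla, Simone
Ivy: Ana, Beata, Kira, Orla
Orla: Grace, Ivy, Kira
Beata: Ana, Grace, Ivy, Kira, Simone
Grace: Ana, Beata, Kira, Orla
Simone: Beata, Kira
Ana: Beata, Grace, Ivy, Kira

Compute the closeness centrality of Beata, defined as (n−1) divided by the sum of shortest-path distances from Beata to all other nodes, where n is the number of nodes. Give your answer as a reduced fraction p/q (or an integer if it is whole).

Distances from Beata: Ana:1, Grace:1, Ivy:1, Kira:1, Orla:2, Simone:1. Sum = 7.
n = 7, so closeness = 6/7.

6/7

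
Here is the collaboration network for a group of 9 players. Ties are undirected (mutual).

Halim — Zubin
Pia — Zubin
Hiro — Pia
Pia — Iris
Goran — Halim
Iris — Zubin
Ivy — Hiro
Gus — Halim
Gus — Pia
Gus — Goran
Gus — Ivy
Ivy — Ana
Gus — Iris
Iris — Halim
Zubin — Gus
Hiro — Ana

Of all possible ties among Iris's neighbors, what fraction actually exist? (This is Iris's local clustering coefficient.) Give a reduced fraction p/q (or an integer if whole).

Iris's neighbors: Gus, Halim, Pia, and Zubin (k = 4).
Possible neighbor pairs: C(4,2) = 6. Edges among them: Gus–Halim, Gus–Pia, Gus–Zubin, Halim–Zubin, Pia–Zubin → e = 5.
Clustering(Iris) = 5/6.

5/6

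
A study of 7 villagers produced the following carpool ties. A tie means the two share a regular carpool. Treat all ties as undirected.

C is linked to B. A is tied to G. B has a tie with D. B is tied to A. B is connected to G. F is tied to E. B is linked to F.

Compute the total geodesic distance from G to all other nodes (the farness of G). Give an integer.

Distances from G: A:1, B:1, C:2, D:2, E:3, F:2.
Sum = 1 + 1 + 2 + 2 + 3 + 2 = 11.

11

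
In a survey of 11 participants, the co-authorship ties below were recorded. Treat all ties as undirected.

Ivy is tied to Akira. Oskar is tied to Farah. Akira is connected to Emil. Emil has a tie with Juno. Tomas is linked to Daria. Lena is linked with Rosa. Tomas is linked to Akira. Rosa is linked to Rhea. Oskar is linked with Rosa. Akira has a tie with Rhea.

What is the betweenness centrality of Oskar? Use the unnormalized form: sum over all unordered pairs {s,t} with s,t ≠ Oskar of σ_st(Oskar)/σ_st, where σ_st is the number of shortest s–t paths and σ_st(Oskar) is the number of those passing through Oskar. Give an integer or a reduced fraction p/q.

9

Pairs whose geodesics pass through Oskar — Tomas–Farah: 1; Akira–Farah: 1; Ivy–Farah: 1; Lena–Farah: 1; Daria–Farah: 1; Rhea–Farah: 1; Juno–Farah: 1; Farah–Rosa: 1; Farah–Emil: 1.
All other pairs contribute 0.
Summing the contributions gives betweenness(Oskar) = 9.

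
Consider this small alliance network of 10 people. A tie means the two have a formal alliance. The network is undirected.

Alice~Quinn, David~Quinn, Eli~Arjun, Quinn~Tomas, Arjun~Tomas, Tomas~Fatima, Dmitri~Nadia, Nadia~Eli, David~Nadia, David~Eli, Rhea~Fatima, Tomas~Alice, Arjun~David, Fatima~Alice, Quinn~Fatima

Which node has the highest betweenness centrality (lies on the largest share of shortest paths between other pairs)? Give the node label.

Unnormalized betweenness of each node: Alice:0, Arjun:13/3, David:40/3, Dmitri:0, Eli:5/3, Fatima:8, Nadia:8, Quinn:35/3, Rhea:0, Tomas:5.
David has the largest value, 40/3, making it the main broker — the node through which the most shortest paths run.

David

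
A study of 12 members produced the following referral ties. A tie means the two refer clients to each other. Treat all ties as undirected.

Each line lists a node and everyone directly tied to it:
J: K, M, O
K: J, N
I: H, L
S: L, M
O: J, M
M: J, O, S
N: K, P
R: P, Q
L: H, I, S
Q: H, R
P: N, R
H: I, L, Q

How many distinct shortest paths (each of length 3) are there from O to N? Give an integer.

1

The shortest distance is 3, and the only length-3 path is O–J–K–N. So there is exactly 1 shortest path.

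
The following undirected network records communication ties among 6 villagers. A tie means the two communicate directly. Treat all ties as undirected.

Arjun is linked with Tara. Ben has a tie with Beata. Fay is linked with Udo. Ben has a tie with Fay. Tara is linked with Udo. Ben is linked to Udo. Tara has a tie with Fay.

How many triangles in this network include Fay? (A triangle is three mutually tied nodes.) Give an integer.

Fay's neighbors: Ben, Tara, and Udo.
Neighbor pairs that are themselves tied: Fay–Ben–Udo; Fay–Tara–Udo. Each forms one triangle with Fay, for 2 in total.

2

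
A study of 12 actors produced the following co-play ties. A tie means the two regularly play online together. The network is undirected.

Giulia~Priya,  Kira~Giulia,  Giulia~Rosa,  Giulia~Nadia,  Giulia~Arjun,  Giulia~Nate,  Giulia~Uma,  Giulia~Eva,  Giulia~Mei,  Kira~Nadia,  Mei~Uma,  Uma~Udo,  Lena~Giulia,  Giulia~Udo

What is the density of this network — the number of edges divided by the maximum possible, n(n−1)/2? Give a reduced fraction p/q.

7/33

There are 14 edges and 12 nodes, so the maximum possible is C(12,2) = 66.
Density = 14/66 = 7/33.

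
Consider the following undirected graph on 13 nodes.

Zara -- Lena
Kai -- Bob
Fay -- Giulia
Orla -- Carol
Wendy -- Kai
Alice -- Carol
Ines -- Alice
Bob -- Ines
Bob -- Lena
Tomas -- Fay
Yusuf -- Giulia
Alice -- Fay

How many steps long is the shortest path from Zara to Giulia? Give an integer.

One shortest route is Zara – Lena – Bob – Ines – Alice – Fay – Giulia, which uses 6 edges, and at distance 5 from Zara we only reach {Carol, Fay}, which does not include Giulia. So d(Zara,Giulia) = 6.

6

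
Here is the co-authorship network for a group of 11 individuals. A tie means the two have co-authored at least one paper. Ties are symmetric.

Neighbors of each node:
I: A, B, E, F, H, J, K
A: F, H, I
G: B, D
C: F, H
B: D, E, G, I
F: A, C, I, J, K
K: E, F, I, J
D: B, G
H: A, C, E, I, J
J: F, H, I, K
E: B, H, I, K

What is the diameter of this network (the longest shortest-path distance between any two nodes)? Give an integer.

4

Eccentricity of each node (its greatest distance to any other): A:3, B:3, C:4, D:4, E:2, F:3, G:4, H:3, I:2, J:3, K:3.
The maximum eccentricity is 4, realized for instance by the pair C–G via C – H – I – B – G. So the diameter is 4.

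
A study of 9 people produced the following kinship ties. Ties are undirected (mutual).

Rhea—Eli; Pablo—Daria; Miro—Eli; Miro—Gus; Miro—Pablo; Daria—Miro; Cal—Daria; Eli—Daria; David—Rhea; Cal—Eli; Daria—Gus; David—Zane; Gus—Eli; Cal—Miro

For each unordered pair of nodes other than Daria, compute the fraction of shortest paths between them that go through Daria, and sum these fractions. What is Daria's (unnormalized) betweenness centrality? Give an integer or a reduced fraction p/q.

10/3

Pairs whose geodesics pass through Daria — Gus–Cal: 1/3; Gus–Pablo: 1/2; Cal–Pablo: 1/2; Pablo–Eli: 1/2; Pablo–Rhea: 1/2; Pablo–Zane: 1/2; Pablo–David: 1/2.
All other pairs contribute 0.
Summing the contributions gives betweenness(Daria) = 10/3.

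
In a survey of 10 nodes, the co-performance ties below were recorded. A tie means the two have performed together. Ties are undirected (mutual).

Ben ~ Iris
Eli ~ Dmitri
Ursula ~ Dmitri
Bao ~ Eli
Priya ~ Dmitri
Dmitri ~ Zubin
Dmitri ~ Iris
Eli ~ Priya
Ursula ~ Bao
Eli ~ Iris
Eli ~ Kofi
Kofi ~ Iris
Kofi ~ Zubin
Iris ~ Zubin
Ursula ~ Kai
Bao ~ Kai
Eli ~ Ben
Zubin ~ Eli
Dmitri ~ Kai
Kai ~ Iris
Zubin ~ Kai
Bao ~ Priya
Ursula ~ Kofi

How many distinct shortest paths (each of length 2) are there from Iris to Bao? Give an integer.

The shortest distance is 2. The length-2 paths are: Iris–Kai–Bao; Iris–Eli–Bao.
That gives 2 distinct shortest paths.

2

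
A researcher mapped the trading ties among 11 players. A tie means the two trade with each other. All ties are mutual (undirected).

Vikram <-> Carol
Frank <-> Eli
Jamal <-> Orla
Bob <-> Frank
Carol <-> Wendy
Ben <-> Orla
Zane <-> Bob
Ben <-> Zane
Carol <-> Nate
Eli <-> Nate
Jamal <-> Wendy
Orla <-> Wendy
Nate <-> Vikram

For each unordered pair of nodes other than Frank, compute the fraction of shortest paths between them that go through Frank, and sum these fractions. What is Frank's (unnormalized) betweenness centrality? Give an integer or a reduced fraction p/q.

Pairs whose geodesics pass through Frank — Eli–Ben: 1; Eli–Zane: 1; Eli–Bob: 1; Nate–Zane: 1; Nate–Bob: 1; Vikram–Zane: 1/2; Vikram–Bob: 1; Carol–Bob: 1.
All other pairs contribute 0.
Summing the contributions gives betweenness(Frank) = 15/2.

15/2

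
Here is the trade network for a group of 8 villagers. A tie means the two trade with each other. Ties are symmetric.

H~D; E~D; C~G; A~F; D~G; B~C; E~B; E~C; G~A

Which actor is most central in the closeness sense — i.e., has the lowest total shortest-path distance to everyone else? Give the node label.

Farness (sum of distances to all others) for each node — A:15, B:16, C:13, D:12, E:14, F:21, G:11, H:18.
The smallest farness is 11, for G, so G has the highest closeness.

G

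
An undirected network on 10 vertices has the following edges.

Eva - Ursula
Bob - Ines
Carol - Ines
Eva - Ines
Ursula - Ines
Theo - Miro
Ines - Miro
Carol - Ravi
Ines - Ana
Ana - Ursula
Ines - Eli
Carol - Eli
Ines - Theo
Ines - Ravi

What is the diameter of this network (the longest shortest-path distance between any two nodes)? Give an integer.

2

Eccentricity of each node (its greatest distance to any other): Ana:2, Bob:2, Carol:2, Eli:2, Eva:2, Ines:1, Miro:2, Ravi:2, Theo:2, Ursula:2.
The maximum eccentricity is 2, realized for instance by the pair Carol–Miro via Carol – Ines – Miro. So the diameter is 2.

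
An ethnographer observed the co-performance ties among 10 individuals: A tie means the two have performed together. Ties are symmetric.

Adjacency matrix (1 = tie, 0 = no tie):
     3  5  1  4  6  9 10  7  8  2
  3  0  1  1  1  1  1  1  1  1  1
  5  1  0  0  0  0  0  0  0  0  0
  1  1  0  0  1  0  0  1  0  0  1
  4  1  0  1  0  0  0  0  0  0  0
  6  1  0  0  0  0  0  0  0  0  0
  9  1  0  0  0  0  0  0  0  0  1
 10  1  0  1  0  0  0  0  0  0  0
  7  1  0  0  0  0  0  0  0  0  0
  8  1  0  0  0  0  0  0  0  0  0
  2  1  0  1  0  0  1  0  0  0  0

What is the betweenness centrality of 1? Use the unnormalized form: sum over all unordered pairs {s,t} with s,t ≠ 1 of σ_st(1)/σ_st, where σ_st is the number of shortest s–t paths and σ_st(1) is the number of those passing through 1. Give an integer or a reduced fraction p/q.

Pairs whose geodesics pass through 1 — 4–10: 1/2; 4–2: 1/2; 10–2: 1/2.
All other pairs contribute 0.
Summing the contributions gives betweenness(1) = 3/2.

3/2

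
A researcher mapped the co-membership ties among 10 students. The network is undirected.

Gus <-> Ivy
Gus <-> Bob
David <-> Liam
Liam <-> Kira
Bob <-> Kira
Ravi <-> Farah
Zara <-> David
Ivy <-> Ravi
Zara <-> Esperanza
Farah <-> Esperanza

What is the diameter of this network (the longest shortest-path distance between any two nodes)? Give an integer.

Eccentricity of each node (its greatest distance to any other): Bob:5, David:5, Esperanza:5, Farah:5, Gus:5, Ivy:5, Kira:5, Liam:5, Ravi:5, Zara:5.
The maximum eccentricity is 5, realized for instance by the pair David–Ivy via David – Zara – Esperanza – Farah – Ravi – Ivy. So the diameter is 5.

5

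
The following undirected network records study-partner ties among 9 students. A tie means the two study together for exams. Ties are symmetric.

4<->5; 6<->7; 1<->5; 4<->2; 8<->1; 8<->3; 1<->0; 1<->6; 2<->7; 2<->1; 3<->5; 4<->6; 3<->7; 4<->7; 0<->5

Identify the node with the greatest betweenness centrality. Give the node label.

1

Unnormalized betweenness of each node: 0:0, 1:119/15, 2:77/60, 3:53/20, 4:25/12, 5:127/30, 6:77/60, 7:91/30, 8:1/2.
1 has the largest value, 119/15, making it the main broker — the node through which the most shortest paths run.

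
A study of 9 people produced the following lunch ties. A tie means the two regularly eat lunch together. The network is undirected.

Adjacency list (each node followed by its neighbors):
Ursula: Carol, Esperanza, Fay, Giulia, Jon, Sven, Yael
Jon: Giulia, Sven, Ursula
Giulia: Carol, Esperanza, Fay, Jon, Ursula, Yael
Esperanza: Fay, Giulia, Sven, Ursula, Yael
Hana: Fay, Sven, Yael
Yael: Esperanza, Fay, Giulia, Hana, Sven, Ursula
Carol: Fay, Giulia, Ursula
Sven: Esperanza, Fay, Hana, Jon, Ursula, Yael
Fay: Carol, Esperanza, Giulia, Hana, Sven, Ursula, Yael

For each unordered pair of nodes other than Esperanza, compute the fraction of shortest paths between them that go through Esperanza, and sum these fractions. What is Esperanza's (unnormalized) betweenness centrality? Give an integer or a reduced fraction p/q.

Pairs whose geodesics pass through Esperanza — Giulia–Sven: 1/5.
All other pairs contribute 0.
Summing the contributions gives betweenness(Esperanza) = 1/5.

1/5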